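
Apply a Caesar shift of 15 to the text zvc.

okr

z(25): 25+15=40≡14 → o
v(21): 21+15=36≡10 → k
c(2): 2+15=17 → r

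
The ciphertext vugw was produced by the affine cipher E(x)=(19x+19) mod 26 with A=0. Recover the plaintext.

wlnh

The inverse of 19 mod 26 is 11, since 19·11=209≡1. Apply D(y)=11·(y−19) mod 26:
v(21): 11·(21−19)=22 → w
u(20): 11·(20−19)=11 → l
g(6): 11·(6−19)=-143≡13 → n
w(22): 11·(22−19)=33≡7 → h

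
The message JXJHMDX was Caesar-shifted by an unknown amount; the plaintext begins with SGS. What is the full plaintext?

From the crib: J(9)−S(18)=-9≡17, so the shift is 17.
Subtract 17 from each ciphertext letter:
J(9): 9−17=-8≡18 → S
X(23): 23−17=6 → G
J(9): 9−17=-8≡18 → S
H(7): 7−17=-10≡16 → Q
M(12): 12−17=-5≡21 → V
D(3): 3−17=-14≡12 → M
X(23): 23−17=6 → G

SGSQVMG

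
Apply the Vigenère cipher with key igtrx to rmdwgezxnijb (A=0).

zswndmfqefrh

Repeat the key across the message: igtrxigtrxig
r(17)+i(8): 25 → z
m(12)+g(6): 18 → s
d(3)+t(19): 22 → w
w(22)+r(17): 39≡13 → n
g(6)+x(23): 29≡3 → d
e(4)+i(8): 12 → m
z(25)+g(6): 31≡5 → f
x(23)+t(19): 42≡16 → q
n(13)+r(17): 30≡4 → e
i(8)+x(23): 31≡5 → f
j(9)+i(8): 17 → r
b(1)+g(6): 7 → h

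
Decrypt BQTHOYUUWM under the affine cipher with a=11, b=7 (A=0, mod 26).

The inverse of 11 mod 26 is 19, since 11·19=209≡1. Apply D(y)=19·(y−7) mod 26:
B(1): 19·(1−7)=-114≡16 → Q
Q(16): 19·(16−7)=171≡15 → P
T(19): 19·(19−7)=228≡20 → U
H(7): 19·(7−7)=0 → A
O(14): 19·(14−7)=133≡3 → D
Y(24): 19·(24−7)=323≡11 → L
U(20): 19·(20−7)=247≡13 → N
U(20): 19·(20−7)=247≡13 → N
W(22): 19·(22−7)=285≡25 → Z
M(12): 19·(12−7)=95≡17 → R

QPUADLNNZR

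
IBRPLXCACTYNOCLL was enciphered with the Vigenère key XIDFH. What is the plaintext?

Repeat the key across the ciphertext: XIDFHXIDFHXIDFHX
I(8)−X(23): -15≡11 → L
B(1)−I(8): -7≡19 → T
R(17)−D(3): 14 → O
P(15)−F(5): 10 → K
L(11)−H(7): 4 → E
X(23)−X(23): 0 → A
C(2)−I(8): -6≡20 → U
A(0)−D(3): -3≡23 → X
C(2)−F(5): -3≡23 → X
T(19)−H(7): 12 → M
Y(24)−X(23): 1 → B
N(13)−I(8): 5 → F
O(14)−D(3): 11 → L
C(2)−F(5): -3≡23 → X
L(11)−H(7): 4 → E
L(11)−X(23): -12≡14 → O

LTOKEAUXXMBFLXEO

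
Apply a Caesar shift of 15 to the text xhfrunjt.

mwugjcyi

x(23): 23+15=38≡12 → m
h(7): 7+15=22 → w
f(5): 5+15=20 → u
r(17): 17+15=32≡6 → g
u(20): 20+15=35≡9 → j
n(13): 13+15=28≡2 → c
j(9): 9+15=24 → y
t(19): 19+15=34≡8 → i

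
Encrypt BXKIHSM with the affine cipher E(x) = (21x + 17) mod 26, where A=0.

B(1): 21·1+17=38≡12 → M
X(23): 21·23+17=500≡6 → G
K(10): 21·10+17=227≡19 → T
I(8): 21·8+17=185≡3 → D
H(7): 21·7+17=164≡8 → I
S(18): 21·18+17=395≡5 → F
M(12): 21·12+17=269≡9 → J

MGTDIFJ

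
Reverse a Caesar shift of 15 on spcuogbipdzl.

danfzrmtaokw

s(18): 18−15=3 → d
p(15): 15−15=0 → a
c(2): 2−15=-13≡13 → n
u(20): 20−15=5 → f
o(14): 14−15=-1≡25 → z
g(6): 6−15=-9≡17 → r
b(1): 1−15=-14≡12 → m
i(8): 8−15=-7≡19 → t
p(15): 15−15=0 → a
d(3): 3−15=-12≡14 → o
z(25): 25−15=10 → k
l(11): 11−15=-4≡22 → w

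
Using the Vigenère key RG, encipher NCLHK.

Repeat the key across the message: RGRGR
N(13)+R(17): 30≡4 → E
C(2)+G(6): 8 → I
L(11)+R(17): 28≡2 → C
H(7)+G(6): 13 → N
K(10)+R(17): 27≡1 → B

EICNB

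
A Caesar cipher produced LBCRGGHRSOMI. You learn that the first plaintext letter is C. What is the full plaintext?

From the crib: L(11)−C(2)=9, so the shift is 9.
Subtract 9 from each ciphertext letter:
L(11): 11−9=2 → C
B(1): 1−9=-8≡18 → S
C(2): 2−9=-7≡19 → T
R(17): 17−9=8 → I
G(6): 6−9=-3≡23 → X
G(6): 6−9=-3≡23 → X
H(7): 7−9=-2≡24 → Y
R(17): 17−9=8 → I
S(18): 18−9=9 → J
O(14): 14−9=5 → F
M(12): 12−9=3 → D
I(8): 8−9=-1≡25 → Z

CSTIXXYIJFDZ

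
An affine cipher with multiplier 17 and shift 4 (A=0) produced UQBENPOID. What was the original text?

The inverse of 17 mod 26 is 23, since 17·23=391≡1. Apply D(y)=23·(y−4) mod 26:
U(20): 23·(20−4)=368≡4 → E
Q(16): 23·(16−4)=276≡16 → Q
B(1): 23·(1−4)=-69≡9 → J
E(4): 23·(4−4)=0 → A
N(13): 23·(13−4)=207≡25 → Z
P(15): 23·(15−4)=253≡19 → T
O(14): 23·(14−4)=230≡22 → W
I(8): 23·(8−4)=92≡14 → O
D(3): 23·(3−4)=-23≡3 → D

EQJAZTWOD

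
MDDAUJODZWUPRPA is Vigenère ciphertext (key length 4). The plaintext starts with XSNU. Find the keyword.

PLQG

Subtract each crib letter from the matching ciphertext letter (mod 26):
M(12)−X(23)=-11≡15 → P
D(3)−S(18)=-15≡11 → L
D(3)−N(13)=-10≡16 → Q
A(0)−U(20)=-20≡6 → G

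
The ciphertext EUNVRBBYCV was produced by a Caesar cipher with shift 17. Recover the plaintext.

NDWEAKKHLE

E(4): 4−17=-13≡13 → N
U(20): 20−17=3 → D
N(13): 13−17=-4≡22 → W
V(21): 21−17=4 → E
R(17): 17−17=0 → A
B(1): 1−17=-16≡10 → K
B(1): 1−17=-16≡10 → K
Y(24): 24−17=7 → H
C(2): 2−17=-15≡11 → L
V(21): 21−17=4 → E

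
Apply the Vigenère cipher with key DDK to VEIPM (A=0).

Repeat the key across the message: DDKDD
V(21)+D(3): 24 → Y
E(4)+D(3): 7 → H
I(8)+K(10): 18 → S
P(15)+D(3): 18 → S
M(12)+D(3): 15 → P

YHSSP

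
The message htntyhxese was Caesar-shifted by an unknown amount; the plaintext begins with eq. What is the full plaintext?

From the crib: h(7)−e(4)=3, so the shift is 3.
Subtract 3 from each ciphertext letter:
h(7): 7−3=4 → e
t(19): 19−3=16 → q
n(13): 13−3=10 → k
t(19): 19−3=16 → q
y(24): 24−3=21 → v
h(7): 7−3=4 → e
x(23): 23−3=20 → u
e(4): 4−3=1 → b
s(18): 18−3=15 → p
e(4): 4−3=1 → b

eqkqveubpb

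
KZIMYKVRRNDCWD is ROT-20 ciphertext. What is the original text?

K(10): 10−20=-10≡16 → Q
Z(25): 25−20=5 → F
I(8): 8−20=-12≡14 → O
M(12): 12−20=-8≡18 → S
Y(24): 24−20=4 → E
K(10): 10−20=-10≡16 → Q
V(21): 21−20=1 → B
R(17): 17−20=-3≡23 → X
R(17): 17−20=-3≡23 → X
N(13): 13−20=-7≡19 → T
D(3): 3−20=-17≡9 → J
C(2): 2−20=-18≡8 → I
W(22): 22−20=2 → C
D(3): 3−20=-17≡9 → J

QFOSEQBXXTJICJ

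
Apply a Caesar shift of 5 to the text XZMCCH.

CERHHM

X(23): 23+5=28≡2 → C
Z(25): 25+5=30≡4 → E
M(12): 12+5=17 → R
C(2): 2+5=7 → H
C(2): 2+5=7 → H
H(7): 7+5=12 → M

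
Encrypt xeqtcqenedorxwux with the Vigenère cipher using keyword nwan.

kaqgpmearzoeksuk

Repeat the key across the message: nwannwannwannwan
x(23)+n(13): 36≡10 → k
e(4)+w(22): 26≡0 → a
q(16)+a(0): 16 → q
t(19)+n(13): 32≡6 → g
c(2)+n(13): 15 → p
q(16)+w(22): 38≡12 → m
e(4)+a(0): 4 → e
n(13)+n(13): 26≡0 → a
e(4)+n(13): 17 → r
d(3)+w(22): 25 → z
o(14)+a(0): 14 → o
r(17)+n(13): 30≡4 → e
x(23)+n(13): 36≡10 → k
w(22)+w(22): 44≡18 → s
u(20)+a(0): 20 → u
x(23)+n(13): 36≡10 → k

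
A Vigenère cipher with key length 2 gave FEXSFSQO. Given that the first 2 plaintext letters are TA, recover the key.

ME

Subtract each crib letter from the matching ciphertext letter (mod 26):
F(5)−T(19)=-14≡12 → M
E(4)−A(0)=4 → E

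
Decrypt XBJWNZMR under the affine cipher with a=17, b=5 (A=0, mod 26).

YMOBCSFQ

The inverse of 17 mod 26 is 23, since 17·23=391≡1. Apply D(y)=23·(y−5) mod 26:
X(23): 23·(23−5)=414≡24 → Y
B(1): 23·(1−5)=-92≡12 → M
J(9): 23·(9−5)=92≡14 → O
W(22): 23·(22−5)=391≡1 → B
N(13): 23·(13−5)=184≡2 → C
Z(25): 23·(25−5)=460≡18 → S
M(12): 23·(12−5)=161≡5 → F
R(17): 23·(17−5)=276≡16 → Q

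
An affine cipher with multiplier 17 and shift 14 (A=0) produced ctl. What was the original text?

klj

The inverse of 17 mod 26 is 23, since 17·23=391≡1. Apply D(y)=23·(y−14) mod 26:
c(2): 23·(2−14)=-276≡10 → k
t(19): 23·(19−14)=115≡11 → l
l(11): 23·(11−14)=-69≡9 → j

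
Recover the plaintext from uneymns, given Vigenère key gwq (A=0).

orosqxm

Repeat the key across the ciphertext: gwqgwqg
u(20)−g(6): 14 → o
n(13)−w(22): -9≡17 → r
e(4)−q(16): -12≡14 → o
y(24)−g(6): 18 → s
m(12)−w(22): -10≡16 → q
n(13)−q(16): -3≡23 → x
s(18)−g(6): 12 → m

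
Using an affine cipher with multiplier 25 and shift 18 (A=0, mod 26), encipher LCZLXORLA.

HQTHVEBHS

L(11): 25·11+18=293≡7 → H
C(2): 25·2+18=68≡16 → Q
Z(25): 25·25+18=643≡19 → T
L(11): 25·11+18=293≡7 → H
X(23): 25·23+18=593≡21 → V
O(14): 25·14+18=368≡4 → E
R(17): 25·17+18=443≡1 → B
L(11): 25·11+18=293≡7 → H
A(0): 25·0+18=18 → S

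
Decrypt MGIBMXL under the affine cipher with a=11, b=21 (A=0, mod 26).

The inverse of 11 mod 26 is 19, since 11·19=209≡1. Apply D(y)=19·(y−21) mod 26:
M(12): 19·(12−21)=-171≡11 → L
G(6): 19·(6−21)=-285≡1 → B
I(8): 19·(8−21)=-247≡13 → N
B(1): 19·(1−21)=-380≡10 → K
M(12): 19·(12−21)=-171≡11 → L
X(23): 19·(23−21)=38≡12 → M
L(11): 19·(11−21)=-190≡18 → S

LBNKLMS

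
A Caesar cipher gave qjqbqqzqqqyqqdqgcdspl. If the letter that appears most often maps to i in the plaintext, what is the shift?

The most frequent ciphertext letter is q (appears 10 times).
q is position 16; i is position 8.
Shift = 8.

8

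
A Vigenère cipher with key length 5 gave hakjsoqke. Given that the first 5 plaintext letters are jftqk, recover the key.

Subtract each crib letter from the matching ciphertext letter (mod 26):
h(7)−j(9)=-2≡24 → y
a(0)−f(5)=-5≡21 → v
k(10)−t(19)=-9≡17 → r
j(9)−q(16)=-7≡19 → t
s(18)−k(10)=8 → i

yvrti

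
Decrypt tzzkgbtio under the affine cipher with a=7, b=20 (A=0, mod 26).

lxxgyblco

The inverse of 7 mod 26 is 15, since 7·15=105≡1. Apply D(y)=15·(y−20) mod 26:
t(19): 15·(19−20)=-15≡11 → l
z(25): 15·(25−20)=75≡23 → x
z(25): 15·(25−20)=75≡23 → x
k(10): 15·(10−20)=-150≡6 → g
g(6): 15·(6−20)=-210≡24 → y
b(1): 15·(1−20)=-285≡1 → b
t(19): 15·(19−20)=-15≡11 → l
i(8): 15·(8−20)=-180≡2 → c
o(14): 15·(14−20)=-90≡14 → o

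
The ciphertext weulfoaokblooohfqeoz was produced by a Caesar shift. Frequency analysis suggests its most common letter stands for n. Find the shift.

1

The most frequent ciphertext letter is o (appears 6 times).
o is position 14; n is position 13.
Shift = 1.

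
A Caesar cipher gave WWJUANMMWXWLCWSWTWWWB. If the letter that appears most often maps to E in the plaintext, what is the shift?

The most frequent ciphertext letter is W (appears 9 times).
W is position 22; E is position 4.
Shift = 18.

18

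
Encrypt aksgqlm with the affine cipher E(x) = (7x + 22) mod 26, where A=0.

a(0): 7·0+22=22 → w
k(10): 7·10+22=92≡14 → o
s(18): 7·18+22=148≡18 → s
g(6): 7·6+22=64≡12 → m
q(16): 7·16+22=134≡4 → e
l(11): 7·11+22=99≡21 → v
m(12): 7·12+22=106≡2 → c

wosmevc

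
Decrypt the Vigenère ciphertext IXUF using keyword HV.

BCNK

Repeat the key across the ciphertext: HVHV
I(8)−H(7): 1 → B
X(23)−V(21): 2 → C
U(20)−H(7): 13 → N
F(5)−V(21): -16≡10 → K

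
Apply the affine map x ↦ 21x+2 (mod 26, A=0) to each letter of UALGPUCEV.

GCZYFGSIB

U(20): 21·20+2=422≡6 → G
A(0): 21·0+2=2 → C
L(11): 21·11+2=233≡25 → Z
G(6): 21·6+2=128≡24 → Y
P(15): 21·15+2=317≡5 → F
U(20): 21·20+2=422≡6 → G
C(2): 21·2+2=44≡18 → S
E(4): 21·4+2=86≡8 → I
V(21): 21·21+2=443≡1 → B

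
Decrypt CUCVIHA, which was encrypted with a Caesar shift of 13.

C(2): 2−13=-11≡15 → P
U(20): 20−13=7 → H
C(2): 2−13=-11≡15 → P
V(21): 21−13=8 → I
I(8): 8−13=-5≡21 → V
H(7): 7−13=-6≡20 → U
A(0): 0−13=-13≡13 → N

PHPIVUN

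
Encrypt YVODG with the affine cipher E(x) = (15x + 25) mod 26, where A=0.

VCBSL

Y(24): 15·24+25=385≡21 → V
V(21): 15·21+25=340≡2 → C
O(14): 15·14+25=235≡1 → B
D(3): 15·3+25=70≡18 → S
G(6): 15·6+25=115≡11 → L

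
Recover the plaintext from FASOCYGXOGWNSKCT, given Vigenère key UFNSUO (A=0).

LVFWIKMSBOCZYFPB

Repeat the key across the ciphertext: UFNSUOUFNSUOUFNS
F(5)−U(20): -15≡11 → L
A(0)−F(5): -5≡21 → V
S(18)−N(13): 5 → F
O(14)−S(18): -4≡22 → W
C(2)−U(20): -18≡8 → I
Y(24)−O(14): 10 → K
G(6)−U(20): -14≡12 → M
X(23)−F(5): 18 → S
O(14)−N(13): 1 → B
G(6)−S(18): -12≡14 → O
W(22)−U(20): 2 → C
N(13)−O(14): -1≡25 → Z
S(18)−U(20): -2≡24 → Y
K(10)−F(5): 5 → F
C(2)−N(13): -11≡15 → P
T(19)−S(18): 1 → B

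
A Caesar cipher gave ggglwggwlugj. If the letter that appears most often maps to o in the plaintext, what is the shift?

18

The most frequent ciphertext letter is g (appears 6 times).
g is position 6; o is position 14.
Shift = -8≡18.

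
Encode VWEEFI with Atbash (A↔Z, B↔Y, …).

EDVVUR

V(21) → E(4)
W(22) → D(3)
E(4) → V(21)
E(4) → V(21)
F(5) → U(20)
I(8) → R(17)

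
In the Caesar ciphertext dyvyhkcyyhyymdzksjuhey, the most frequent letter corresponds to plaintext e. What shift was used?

20

The most frequent ciphertext letter is y (appears 7 times).
y is position 24; e is position 4.
Shift = 20.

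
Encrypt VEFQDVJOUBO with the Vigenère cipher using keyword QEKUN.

Repeat the key across the message: QEKUNQEKUNQ
V(21)+Q(16): 37≡11 → L
E(4)+E(4): 8 → I
F(5)+K(10): 15 → P
Q(16)+U(20): 36≡10 → K
D(3)+N(13): 16 → Q
V(21)+Q(16): 37≡11 → L
J(9)+E(4): 13 → N
O(14)+K(10): 24 → Y
U(20)+U(20): 40≡14 → O
B(1)+N(13): 14 → O
O(14)+Q(16): 30≡4 → E

LIPKQLNYOOE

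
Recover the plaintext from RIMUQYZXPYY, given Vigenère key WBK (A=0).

VHCYPODWFCX

Repeat the key across the ciphertext: WBKWBKWBKWB
R(17)−W(22): -5≡21 → V
I(8)−B(1): 7 → H
M(12)−K(10): 2 → C
U(20)−W(22): -2≡24 → Y
Q(16)−B(1): 15 → P
Y(24)−K(10): 14 → O
Z(25)−W(22): 3 → D
X(23)−B(1): 22 → W
P(15)−K(10): 5 → F
Y(24)−W(22): 2 → C
Y(24)−B(1): 23 → X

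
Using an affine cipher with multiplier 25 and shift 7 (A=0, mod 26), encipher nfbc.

ucgf

n(13): 25·13+7=332≡20 → u
f(5): 25·5+7=132≡2 → c
b(1): 25·1+7=32≡6 → g
c(2): 25·2+7=57≡5 → f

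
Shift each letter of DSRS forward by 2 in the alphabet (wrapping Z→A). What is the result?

D(3): 3+2=5 → F
S(18): 18+2=20 → U
R(17): 17+2=19 → T
S(18): 18+2=20 → U

FUTU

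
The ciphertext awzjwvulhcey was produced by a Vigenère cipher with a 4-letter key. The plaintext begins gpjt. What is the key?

uhqq

Subtract each crib letter from the matching ciphertext letter (mod 26):
a(0)−g(6)=-6≡20 → u
w(22)−p(15)=7 → h
z(25)−j(9)=16 → q
j(9)−t(19)=-10≡16 → q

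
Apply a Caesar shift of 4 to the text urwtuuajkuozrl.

u(20): 20+4=24 → y
r(17): 17+4=21 → v
w(22): 22+4=26≡0 → a
t(19): 19+4=23 → x
u(20): 20+4=24 → y
u(20): 20+4=24 → y
a(0): 0+4=4 → e
j(9): 9+4=13 → n
k(10): 10+4=14 → o
u(20): 20+4=24 → y
o(14): 14+4=18 → s
z(25): 25+4=29≡3 → d
r(17): 17+4=21 → v
l(11): 11+4=15 → p

yvaxyyenoysdvp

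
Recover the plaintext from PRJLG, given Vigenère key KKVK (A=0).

FHOBW

Repeat the key across the ciphertext: KKVKK
P(15)−K(10): 5 → F
R(17)−K(10): 7 → H
J(9)−V(21): -12≡14 → O
L(11)−K(10): 1 → B
G(6)−K(10): -4≡22 → W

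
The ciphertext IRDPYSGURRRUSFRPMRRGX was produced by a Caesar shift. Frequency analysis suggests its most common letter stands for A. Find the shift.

17

The most frequent ciphertext letter is R (appears 7 times).
R is position 17; A is position 0.
Shift = 17.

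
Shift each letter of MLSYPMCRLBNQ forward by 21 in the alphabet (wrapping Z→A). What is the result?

M(12): 12+21=33≡7 → H
L(11): 11+21=32≡6 → G
S(18): 18+21=39≡13 → N
Y(24): 24+21=45≡19 → T
P(15): 15+21=36≡10 → K
M(12): 12+21=33≡7 → H
C(2): 2+21=23 → X
R(17): 17+21=38≡12 → M
L(11): 11+21=32≡6 → G
B(1): 1+21=22 → W
N(13): 13+21=34≡8 → I
Q(16): 16+21=37≡11 → L

HGNTKHXMGWIL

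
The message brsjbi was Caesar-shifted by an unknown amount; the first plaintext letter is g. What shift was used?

From the crib: b(1)−g(6)=-5≡21, so the shift is 21.

21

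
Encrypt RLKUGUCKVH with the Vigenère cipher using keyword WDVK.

NOFECXXURK

Repeat the key across the message: WDVKWDVKWD
R(17)+W(22): 39≡13 → N
L(11)+D(3): 14 → O
K(10)+V(21): 31≡5 → F
U(20)+K(10): 30≡4 → E
G(6)+W(22): 28≡2 → C
U(20)+D(3): 23 → X
C(2)+V(21): 23 → X
K(10)+K(10): 20 → U
V(21)+W(22): 43≡17 → R
H(7)+D(3): 10 → K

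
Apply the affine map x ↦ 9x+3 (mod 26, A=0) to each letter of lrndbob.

yaqemzm

l(11): 9·11+3=102≡24 → y
r(17): 9·17+3=156≡0 → a
n(13): 9·13+3=120≡16 → q
d(3): 9·3+3=30≡4 → e
b(1): 9·1+3=12 → m
o(14): 9·14+3=129≡25 → z
b(1): 9·1+3=12 → m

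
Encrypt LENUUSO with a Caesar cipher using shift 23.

L(11): 11+23=34≡8 → I
E(4): 4+23=27≡1 → B
N(13): 13+23=36≡10 → K
U(20): 20+23=43≡17 → R
U(20): 20+23=43≡17 → R
S(18): 18+23=41≡15 → P
O(14): 14+23=37≡11 → L

IBKRRPL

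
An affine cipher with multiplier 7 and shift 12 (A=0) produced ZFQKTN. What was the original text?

NZIWBP

The inverse of 7 mod 26 is 15, since 7·15=105≡1. Apply D(y)=15·(y−12) mod 26:
Z(25): 15·(25−12)=195≡13 → N
F(5): 15·(5−12)=-105≡25 → Z
Q(16): 15·(16−12)=60≡8 → I
K(10): 15·(10−12)=-30≡22 → W
T(19): 15·(19−12)=105≡1 → B
N(13): 15·(13−12)=15 → P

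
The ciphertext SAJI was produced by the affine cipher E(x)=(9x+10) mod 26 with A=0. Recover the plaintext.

The inverse of 9 mod 26 is 3, since 9·3=27≡1. Apply D(y)=3·(y−10) mod 26:
S(18): 3·(18−10)=24 → Y
A(0): 3·(0−10)=-30≡22 → W
J(9): 3·(9−10)=-3≡23 → X
I(8): 3·(8−10)=-6≡20 → U

YWXU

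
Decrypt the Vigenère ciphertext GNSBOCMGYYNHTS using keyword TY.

NPZDVETIFAUJAU

Repeat the key across the ciphertext: TYTYTYTYTYTYTY
G(6)−T(19): -13≡13 → N
N(13)−Y(24): -11≡15 → P
S(18)−T(19): -1≡25 → Z
B(1)−Y(24): -23≡3 → D
O(14)−T(19): -5≡21 → V
C(2)−Y(24): -22≡4 → E
M(12)−T(19): -7≡19 → T
G(6)−Y(24): -18≡8 → I
Y(24)−T(19): 5 → F
Y(24)−Y(24): 0 → A
N(13)−T(19): -6≡20 → U
H(7)−Y(24): -17≡9 → J
T(19)−T(19): 0 → A
S(18)−Y(24): -6≡20 → U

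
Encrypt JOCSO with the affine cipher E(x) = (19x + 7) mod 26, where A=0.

WNTLN

J(9): 19·9+7=178≡22 → W
O(14): 19·14+7=273≡13 → N
C(2): 19·2+7=45≡19 → T
S(18): 19·18+7=349≡11 → L
O(14): 19·14+7=273≡13 → N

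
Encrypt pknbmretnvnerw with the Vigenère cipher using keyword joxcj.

yykdvasqpewsoy

Repeat the key across the message: joxcjjoxcjjoxc
p(15)+j(9): 24 → y
k(10)+o(14): 24 → y
n(13)+x(23): 36≡10 → k
b(1)+c(2): 3 → d
m(12)+j(9): 21 → v
r(17)+j(9): 26≡0 → a
e(4)+o(14): 18 → s
t(19)+x(23): 42≡16 → q
n(13)+c(2): 15 → p
v(21)+j(9): 30≡4 → e
n(13)+j(9): 22 → w
e(4)+o(14): 18 → s
r(17)+x(23): 40≡14 → o
w(22)+c(2): 24 → y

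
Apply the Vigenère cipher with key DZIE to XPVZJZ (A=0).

Repeat the key across the message: DZIEDZ
X(23)+D(3): 26≡0 → A
P(15)+Z(25): 40≡14 → O
V(21)+I(8): 29≡3 → D
Z(25)+E(4): 29≡3 → D
J(9)+D(3): 12 → M
Z(25)+Z(25): 50≡24 → Y

AODDMY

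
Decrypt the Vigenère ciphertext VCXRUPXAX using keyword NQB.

Repeat the key across the ciphertext: NQBNQBNQB
V(21)−N(13): 8 → I
C(2)−Q(16): -14≡12 → M
X(23)−B(1): 22 → W
R(17)−N(13): 4 → E
U(20)−Q(16): 4 → E
P(15)−B(1): 14 → O
X(23)−N(13): 10 → K
A(0)−Q(16): -16≡10 → K
X(23)−B(1): 22 → W

IMWEEOKKW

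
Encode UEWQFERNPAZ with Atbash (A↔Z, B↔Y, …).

U(20) → F(5)
E(4) → V(21)
W(22) → D(3)
Q(16) → J(9)
F(5) → U(20)
E(4) → V(21)
R(17) → I(8)
N(13) → M(12)
P(15) → K(10)
A(0) → Z(25)
Z(25) → A(0)

FVDJUVIMKZA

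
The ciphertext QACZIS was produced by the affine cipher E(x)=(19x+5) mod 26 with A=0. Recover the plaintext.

RXTMHN

The inverse of 19 mod 26 is 11, since 19·11=209≡1. Apply D(y)=11·(y−5) mod 26:
Q(16): 11·(16−5)=121≡17 → R
A(0): 11·(0−5)=-55≡23 → X
C(2): 11·(2−5)=-33≡19 → T
Z(25): 11·(25−5)=220≡12 → M
I(8): 11·(8−5)=33≡7 → H
S(18): 11·(18−5)=143≡13 → N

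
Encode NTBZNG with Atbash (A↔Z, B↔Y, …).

N(13) → M(12)
T(19) → G(6)
B(1) → Y(24)
Z(25) → A(0)
N(13) → M(12)
G(6) → T(19)

MGYAMT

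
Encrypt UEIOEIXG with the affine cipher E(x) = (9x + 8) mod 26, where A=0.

U(20): 9·20+8=188≡6 → G
E(4): 9·4+8=44≡18 → S
I(8): 9·8+8=80≡2 → C
O(14): 9·14+8=134≡4 → E
E(4): 9·4+8=44≡18 → S
I(8): 9·8+8=80≡2 → C
X(23): 9·23+8=215≡7 → H
G(6): 9·6+8=62≡10 → K

GSCESCHK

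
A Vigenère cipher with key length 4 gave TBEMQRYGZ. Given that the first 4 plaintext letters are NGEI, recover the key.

GVAE

Subtract each crib letter from the matching ciphertext letter (mod 26):
T(19)−N(13)=6 → G
B(1)−G(6)=-5≡21 → V
E(4)−E(4)=0 → A
M(12)−I(8)=4 → E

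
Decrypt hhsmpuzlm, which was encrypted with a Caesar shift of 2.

ffqknsxjk

h(7): 7−2=5 → f
h(7): 7−2=5 → f
s(18): 18−2=16 → q
m(12): 12−2=10 → k
p(15): 15−2=13 → n
u(20): 20−2=18 → s
z(25): 25−2=23 → x
l(11): 11−2=9 → j
m(12): 12−2=10 → k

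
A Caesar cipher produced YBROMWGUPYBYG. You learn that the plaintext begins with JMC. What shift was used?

15

From the crib: Y(24)−J(9)=15, so the shift is 15.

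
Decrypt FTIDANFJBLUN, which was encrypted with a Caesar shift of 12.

THWROBTXPZIB

F(5): 5−12=-7≡19 → T
T(19): 19−12=7 → H
I(8): 8−12=-4≡22 → W
D(3): 3−12=-9≡17 → R
A(0): 0−12=-12≡14 → O
N(13): 13−12=1 → B
F(5): 5−12=-7≡19 → T
J(9): 9−12=-3≡23 → X
B(1): 1−12=-11≡15 → P
L(11): 11−12=-1≡25 → Z
U(20): 20−12=8 → I
N(13): 13−12=1 → B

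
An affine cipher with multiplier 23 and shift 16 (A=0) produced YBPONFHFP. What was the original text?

The inverse of 23 mod 26 is 17, since 23·17=391≡1. Apply D(y)=17·(y−16) mod 26:
Y(24): 17·(24−16)=136≡6 → G
B(1): 17·(1−16)=-255≡5 → F
P(15): 17·(15−16)=-17≡9 → J
O(14): 17·(14−16)=-34≡18 → S
N(13): 17·(13−16)=-51≡1 → B
F(5): 17·(5−16)=-187≡21 → V
H(7): 17·(7−16)=-153≡3 → D
F(5): 17·(5−16)=-187≡21 → V
P(15): 17·(15−16)=-17≡9 → J

GFJSBVDVJ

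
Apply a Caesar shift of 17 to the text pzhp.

p(15): 15+17=32≡6 → g
z(25): 25+17=42≡16 → q
h(7): 7+17=24 → y
p(15): 15+17=32≡6 → g

gqyg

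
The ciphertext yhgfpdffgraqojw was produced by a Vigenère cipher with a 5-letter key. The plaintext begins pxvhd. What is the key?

Subtract each crib letter from the matching ciphertext letter (mod 26):
y(24)−p(15)=9 → j
h(7)−x(23)=-16≡10 → k
g(6)−v(21)=-15≡11 → l
f(5)−h(7)=-2≡24 → y
p(15)−d(3)=12 → m

jklym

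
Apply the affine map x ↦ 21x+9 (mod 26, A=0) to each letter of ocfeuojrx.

o(14): 21·14+9=303≡17 → r
c(2): 21·2+9=51≡25 → z
f(5): 21·5+9=114≡10 → k
e(4): 21·4+9=93≡15 → p
u(20): 21·20+9=429≡13 → n
o(14): 21·14+9=303≡17 → r
j(9): 21·9+9=198≡16 → q
r(17): 21·17+9=366≡2 → c
x(23): 21·23+9=492≡24 → y

rzkpnrqcy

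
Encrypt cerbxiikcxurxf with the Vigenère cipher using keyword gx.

ibxydfohiuaodc

Repeat the key across the message: gxgxgxgxgxgxgx
c(2)+g(6): 8 → i
e(4)+x(23): 27≡1 → b
r(17)+g(6): 23 → x
b(1)+x(23): 24 → y
x(23)+g(6): 29≡3 → d
i(8)+x(23): 31≡5 → f
i(8)+g(6): 14 → o
k(10)+x(23): 33≡7 → h
c(2)+g(6): 8 → i
x(23)+x(23): 46≡20 → u
u(20)+g(6): 26≡0 → a
r(17)+x(23): 40≡14 → o
x(23)+g(6): 29≡3 → d
f(5)+x(23): 28≡2 → c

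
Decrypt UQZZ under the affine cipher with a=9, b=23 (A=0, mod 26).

RFGG

The inverse of 9 mod 26 is 3, since 9·3=27≡1. Apply D(y)=3·(y−23) mod 26:
U(20): 3·(20−23)=-9≡17 → R
Q(16): 3·(16−23)=-21≡5 → F
Z(25): 3·(25−23)=6 → G
Z(25): 3·(25−23)=6 → G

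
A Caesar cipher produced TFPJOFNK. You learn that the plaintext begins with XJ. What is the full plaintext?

XJTNSJRO

From the crib: T(19)−X(23)=-4≡22, so the shift is 22.
Subtract 22 from each ciphertext letter:
T(19): 19−22=-3≡23 → X
F(5): 5−22=-17≡9 → J
P(15): 15−22=-7≡19 → T
J(9): 9−22=-13≡13 → N
O(14): 14−22=-8≡18 → S
F(5): 5−22=-17≡9 → J
N(13): 13−22=-9≡17 → R
K(10): 10−22=-12≡14 → O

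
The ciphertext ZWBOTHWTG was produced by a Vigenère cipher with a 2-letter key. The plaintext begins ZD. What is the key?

AT

Subtract each crib letter from the matching ciphertext letter (mod 26):
Z(25)−Z(25)=0 → A
W(22)−D(3)=19 → T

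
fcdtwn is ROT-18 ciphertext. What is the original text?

f(5): 5−18=-13≡13 → n
c(2): 2−18=-16≡10 → k
d(3): 3−18=-15≡11 → l
t(19): 19−18=1 → b
w(22): 22−18=4 → e
n(13): 13−18=-5≡21 → v

nklbev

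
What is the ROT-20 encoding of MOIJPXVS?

M(12): 12+20=32≡6 → G
O(14): 14+20=34≡8 → I
I(8): 8+20=28≡2 → C
J(9): 9+20=29≡3 → D
P(15): 15+20=35≡9 → J
X(23): 23+20=43≡17 → R
V(21): 21+20=41≡15 → P
S(18): 18+20=38≡12 → M

GICDJRPM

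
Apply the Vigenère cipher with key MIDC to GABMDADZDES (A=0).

SIEOPIGBPMV

Repeat the key across the message: MIDCMIDCMID
G(6)+M(12): 18 → S
A(0)+I(8): 8 → I
B(1)+D(3): 4 → E
M(12)+C(2): 14 → O
D(3)+M(12): 15 → P
A(0)+I(8): 8 → I
D(3)+D(3): 6 → G
Z(25)+C(2): 27≡1 → B
D(3)+M(12): 15 → P
E(4)+I(8): 12 → M
S(18)+D(3): 21 → V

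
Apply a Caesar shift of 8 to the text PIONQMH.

XQWVYUP

P(15): 15+8=23 → X
I(8): 8+8=16 → Q
O(14): 14+8=22 → W
N(13): 13+8=21 → V
Q(16): 16+8=24 → Y
M(12): 12+8=20 → U
H(7): 7+8=15 → P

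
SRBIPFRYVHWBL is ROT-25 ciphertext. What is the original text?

S(18): 18−25=-7≡19 → T
R(17): 17−25=-8≡18 → S
B(1): 1−25=-24≡2 → C
I(8): 8−25=-17≡9 → J
P(15): 15−25=-10≡16 → Q
F(5): 5−25=-20≡6 → G
R(17): 17−25=-8≡18 → S
Y(24): 24−25=-1≡25 → Z
V(21): 21−25=-4≡22 → W
H(7): 7−25=-18≡8 → I
W(22): 22−25=-3≡23 → X
B(1): 1−25=-24≡2 → C
L(11): 11−25=-14≡12 → M

TSCJQGSZWIXCM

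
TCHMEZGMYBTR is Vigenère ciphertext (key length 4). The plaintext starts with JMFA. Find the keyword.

KQCM

Subtract each crib letter from the matching ciphertext letter (mod 26):
T(19)−J(9)=10 → K
C(2)−M(12)=-10≡16 → Q
H(7)−F(5)=2 → C
M(12)−A(0)=12 → M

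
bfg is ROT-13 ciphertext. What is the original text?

b(1): 1−13=-12≡14 → o
f(5): 5−13=-8≡18 → s
g(6): 6−13=-7≡19 → t

ost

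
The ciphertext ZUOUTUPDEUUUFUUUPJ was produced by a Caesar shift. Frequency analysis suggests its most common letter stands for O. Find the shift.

The most frequent ciphertext letter is U (appears 9 times).
U is position 20; O is position 14.
Shift = 6.

6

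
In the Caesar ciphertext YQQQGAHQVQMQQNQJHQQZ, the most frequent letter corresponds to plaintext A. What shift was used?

16

The most frequent ciphertext letter is Q (appears 10 times).
Q is position 16; A is position 0.
Shift = 16.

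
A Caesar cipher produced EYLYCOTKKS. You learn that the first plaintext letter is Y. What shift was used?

6

From the crib: E(4)−Y(24)=-20≡6, so the shift is 6.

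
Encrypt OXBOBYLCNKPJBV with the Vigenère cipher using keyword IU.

WRJIJSTWVEXDJP

Repeat the key across the message: IUIUIUIUIUIUIU
O(14)+I(8): 22 → W
X(23)+U(20): 43≡17 → R
B(1)+I(8): 9 → J
O(14)+U(20): 34≡8 → I
B(1)+I(8): 9 → J
Y(24)+U(20): 44≡18 → S
L(11)+I(8): 19 → T
C(2)+U(20): 22 → W
N(13)+I(8): 21 → V
K(10)+U(20): 30≡4 → E
P(15)+I(8): 23 → X
J(9)+U(20): 29≡3 → D
B(1)+I(8): 9 → J
V(21)+U(20): 41≡15 → P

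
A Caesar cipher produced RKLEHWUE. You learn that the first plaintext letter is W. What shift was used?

From the crib: R(17)−W(22)=-5≡21, so the shift is 21.

21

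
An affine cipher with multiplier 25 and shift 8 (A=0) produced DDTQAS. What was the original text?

The inverse of 25 mod 26 is 25, since 25·25=625≡1. Apply D(y)=25·(y−8) mod 26:
D(3): 25·(3−8)=-125≡5 → F
D(3): 25·(3−8)=-125≡5 → F
T(19): 25·(19−8)=275≡15 → P
Q(16): 25·(16−8)=200≡18 → S
A(0): 25·(0−8)=-200≡8 → I
S(18): 25·(18−8)=250≡16 → Q

FFPSIQ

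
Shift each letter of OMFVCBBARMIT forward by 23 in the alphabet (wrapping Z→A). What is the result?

LJCSZYYXOJFQ

O(14): 14+23=37≡11 → L
M(12): 12+23=35≡9 → J
F(5): 5+23=28≡2 → C
V(21): 21+23=44≡18 → S
C(2): 2+23=25 → Z
B(1): 1+23=24 → Y
B(1): 1+23=24 → Y
A(0): 0+23=23 → X
R(17): 17+23=40≡14 → O
M(12): 12+23=35≡9 → J
I(8): 8+23=31≡5 → F
T(19): 19+23=42≡16 → Q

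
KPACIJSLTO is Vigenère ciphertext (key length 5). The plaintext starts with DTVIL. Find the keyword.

HWFUX

Subtract each crib letter from the matching ciphertext letter (mod 26):
K(10)−D(3)=7 → H
P(15)−T(19)=-4≡22 → W
A(0)−V(21)=-21≡5 → F
C(2)−I(8)=-6≡20 → U
I(8)−L(11)=-3≡23 → X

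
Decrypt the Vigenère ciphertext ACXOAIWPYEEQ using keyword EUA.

Repeat the key across the ciphertext: EUAEUAEUAEUA
A(0)−E(4): -4≡22 → W
C(2)−U(20): -18≡8 → I
X(23)−A(0): 23 → X
O(14)−E(4): 10 → K
A(0)−U(20): -20≡6 → G
I(8)−A(0): 8 → I
W(22)−E(4): 18 → S
P(15)−U(20): -5≡21 → V
Y(24)−A(0): 24 → Y
E(4)−E(4): 0 → A
E(4)−U(20): -16≡10 → K
Q(16)−A(0): 16 → Q

WIXKGISVYAKQ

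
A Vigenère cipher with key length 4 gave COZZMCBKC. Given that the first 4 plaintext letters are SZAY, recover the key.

Subtract each crib letter from the matching ciphertext letter (mod 26):
C(2)−S(18)=-16≡10 → K
O(14)−Z(25)=-11≡15 → P
Z(25)−A(0)=25 → Z
Z(25)−Y(24)=1 → B

KPZB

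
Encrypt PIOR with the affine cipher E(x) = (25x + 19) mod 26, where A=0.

ELFC

P(15): 25·15+19=394≡4 → E
I(8): 25·8+19=219≡11 → L
O(14): 25·14+19=369≡5 → F
R(17): 25·17+19=444≡2 → C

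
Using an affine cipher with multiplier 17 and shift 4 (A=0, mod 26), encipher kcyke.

k(10): 17·10+4=174≡18 → s
c(2): 17·2+4=38≡12 → m
y(24): 17·24+4=412≡22 → w
k(10): 17·10+4=174≡18 → s
e(4): 17·4+4=72≡20 → u

smwsu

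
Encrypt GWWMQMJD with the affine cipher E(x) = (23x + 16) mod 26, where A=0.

YCCGUGPH

G(6): 23·6+16=154≡24 → Y
W(22): 23·22+16=522≡2 → C
W(22): 23·22+16=522≡2 → C
M(12): 23·12+16=292≡6 → G
Q(16): 23·16+16=384≡20 → U
M(12): 23·12+16=292≡6 → G
J(9): 23·9+16=223≡15 → P
D(3): 23·3+16=85≡7 → H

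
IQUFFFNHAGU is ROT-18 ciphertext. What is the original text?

QYCNNNVPIOC

I(8): 8−18=-10≡16 → Q
Q(16): 16−18=-2≡24 → Y
U(20): 20−18=2 → C
F(5): 5−18=-13≡13 → N
F(5): 5−18=-13≡13 → N
F(5): 5−18=-13≡13 → N
N(13): 13−18=-5≡21 → V
H(7): 7−18=-11≡15 → P
A(0): 0−18=-18≡8 → I
G(6): 6−18=-12≡14 → O
U(20): 20−18=2 → C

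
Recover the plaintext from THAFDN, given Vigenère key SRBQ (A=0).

Repeat the key across the ciphertext: SRBQSR
T(19)−S(18): 1 → B
H(7)−R(17): -10≡16 → Q
A(0)−B(1): -1≡25 → Z
F(5)−Q(16): -11≡15 → P
D(3)−S(18): -15≡11 → L
N(13)−R(17): -4≡22 → W

BQZPLW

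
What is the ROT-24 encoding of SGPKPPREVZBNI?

S(18): 18+24=42≡16 → Q
G(6): 6+24=30≡4 → E
P(15): 15+24=39≡13 → N
K(10): 10+24=34≡8 → I
P(15): 15+24=39≡13 → N
P(15): 15+24=39≡13 → N
R(17): 17+24=41≡15 → P
E(4): 4+24=28≡2 → C
V(21): 21+24=45≡19 → T
Z(25): 25+24=49≡23 → X
B(1): 1+24=25 → Z
N(13): 13+24=37≡11 → L
I(8): 8+24=32≡6 → G

QENINNPCTXZLG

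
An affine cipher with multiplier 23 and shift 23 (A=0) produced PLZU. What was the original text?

The inverse of 23 mod 26 is 17, since 23·17=391≡1. Apply D(y)=17·(y−23) mod 26:
P(15): 17·(15−23)=-136≡20 → U
L(11): 17·(11−23)=-204≡4 → E
Z(25): 17·(25−23)=34≡8 → I
U(20): 17·(20−23)=-51≡1 → B

UEIB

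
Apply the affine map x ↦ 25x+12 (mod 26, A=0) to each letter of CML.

KAB

C(2): 25·2+12=62≡10 → K
M(12): 25·12+12=312≡0 → A
L(11): 25·11+12=287≡1 → B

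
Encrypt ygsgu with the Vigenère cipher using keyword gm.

Repeat the key across the message: gmgmg
y(24)+g(6): 30≡4 → e
g(6)+m(12): 18 → s
s(18)+g(6): 24 → y
g(6)+m(12): 18 → s
u(20)+g(6): 26≡0 → a

esysa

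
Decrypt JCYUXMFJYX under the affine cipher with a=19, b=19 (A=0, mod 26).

UVDLSBCUDS

The inverse of 19 mod 26 is 11, since 19·11=209≡1. Apply D(y)=11·(y−19) mod 26:
J(9): 11·(9−19)=-110≡20 → U
C(2): 11·(2−19)=-187≡21 → V
Y(24): 11·(24−19)=55≡3 → D
U(20): 11·(20−19)=11 → L
X(23): 11·(23−19)=44≡18 → S
M(12): 11·(12−19)=-77≡1 → B
F(5): 11·(5−19)=-154≡2 → C
J(9): 11·(9−19)=-110≡20 → U
Y(24): 11·(24−19)=55≡3 → D
X(23): 11·(23−19)=44≡18 → S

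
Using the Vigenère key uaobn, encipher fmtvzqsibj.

zmhwmkswcw

Repeat the key across the message: uaobnuaobn
f(5)+u(20): 25 → z
m(12)+a(0): 12 → m
t(19)+o(14): 33≡7 → h
v(21)+b(1): 22 → w
z(25)+n(13): 38≡12 → m
q(16)+u(20): 36≡10 → k
s(18)+a(0): 18 → s
i(8)+o(14): 22 → w
b(1)+b(1): 2 → c
j(9)+n(13): 22 → w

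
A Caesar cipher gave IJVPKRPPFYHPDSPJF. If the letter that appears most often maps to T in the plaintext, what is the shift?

The most frequent ciphertext letter is P (appears 5 times).
P is position 15; T is position 19.
Shift = -4≡22.

22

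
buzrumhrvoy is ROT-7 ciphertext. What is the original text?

b(1): 1−7=-6≡20 → u
u(20): 20−7=13 → n
z(25): 25−7=18 → s
r(17): 17−7=10 → k
u(20): 20−7=13 → n
m(12): 12−7=5 → f
h(7): 7−7=0 → a
r(17): 17−7=10 → k
v(21): 21−7=14 → o
o(14): 14−7=7 → h
y(24): 24−7=17 → r

unsknfakohr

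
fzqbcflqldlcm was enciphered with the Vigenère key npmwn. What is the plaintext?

skefpswepqyna

Repeat the key across the ciphertext: npmwnnpmwnnpm
f(5)−n(13): -8≡18 → s
z(25)−p(15): 10 → k
q(16)−m(12): 4 → e
b(1)−w(22): -21≡5 → f
c(2)−n(13): -11≡15 → p
f(5)−n(13): -8≡18 → s
l(11)−p(15): -4≡22 → w
q(16)−m(12): 4 → e
l(11)−w(22): -11≡15 → p
d(3)−n(13): -10≡16 → q
l(11)−n(13): -2≡24 → y
c(2)−p(15): -13≡13 → n
m(12)−m(12): 0 → a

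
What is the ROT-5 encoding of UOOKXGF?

ZTTPCLK

U(20): 20+5=25 → Z
O(14): 14+5=19 → T
O(14): 14+5=19 → T
K(10): 10+5=15 → P
X(23): 23+5=28≡2 → C
G(6): 6+5=11 → L
F(5): 5+5=10 → K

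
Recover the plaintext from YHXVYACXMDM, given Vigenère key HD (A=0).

Repeat the key across the ciphertext: HDHDHDHDHDH
Y(24)−H(7): 17 → R
H(7)−D(3): 4 → E
X(23)−H(7): 16 → Q
V(21)−D(3): 18 → S
Y(24)−H(7): 17 → R
A(0)−D(3): -3≡23 → X
C(2)−H(7): -5≡21 → V
X(23)−D(3): 20 → U
M(12)−H(7): 5 → F
D(3)−D(3): 0 → A
M(12)−H(7): 5 → F

REQSRXVUFAF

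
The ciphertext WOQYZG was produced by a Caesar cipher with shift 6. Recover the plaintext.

QIKSTA

W(22): 22−6=16 → Q
O(14): 14−6=8 → I
Q(16): 16−6=10 → K
Y(24): 24−6=18 → S
Z(25): 25−6=19 → T
G(6): 6−6=0 → A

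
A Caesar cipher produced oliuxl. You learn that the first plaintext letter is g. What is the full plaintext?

From the crib: o(14)−g(6)=8, so the shift is 8.
Subtract 8 from each ciphertext letter:
o(14): 14−8=6 → g
l(11): 11−8=3 → d
i(8): 8−8=0 → a
u(20): 20−8=12 → m
x(23): 23−8=15 → p
l(11): 11−8=3 → d

gdampd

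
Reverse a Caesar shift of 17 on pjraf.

ysajo

p(15): 15−17=-2≡24 → y
j(9): 9−17=-8≡18 → s
r(17): 17−17=0 → a
a(0): 0−17=-17≡9 → j
f(5): 5−17=-12≡14 → o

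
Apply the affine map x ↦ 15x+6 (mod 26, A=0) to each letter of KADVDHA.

K(10): 15·10+6=156≡0 → A
A(0): 15·0+6=6 → G
D(3): 15·3+6=51≡25 → Z
V(21): 15·21+6=321≡9 → J
D(3): 15·3+6=51≡25 → Z
H(7): 15·7+6=111≡7 → H
A(0): 15·0+6=6 → G

AGZJZHG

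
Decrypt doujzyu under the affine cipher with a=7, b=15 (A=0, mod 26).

clxoufx

The inverse of 7 mod 26 is 15, since 7·15=105≡1. Apply D(y)=15·(y−15) mod 26:
d(3): 15·(3−15)=-180≡2 → c
o(14): 15·(14−15)=-15≡11 → l
u(20): 15·(20−15)=75≡23 → x
j(9): 15·(9−15)=-90≡14 → o
z(25): 15·(25−15)=150≡20 → u
y(24): 15·(24−15)=135≡5 → f
u(20): 15·(20−15)=75≡23 → x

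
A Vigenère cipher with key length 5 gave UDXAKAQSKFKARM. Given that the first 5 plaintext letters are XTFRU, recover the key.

Subtract each crib letter from the matching ciphertext letter (mod 26):
U(20)−X(23)=-3≡23 → X
D(3)−T(19)=-16≡10 → K
X(23)−F(5)=18 → S
A(0)−R(17)=-17≡9 → J
K(10)−U(20)=-10≡16 → Q

XKSJQ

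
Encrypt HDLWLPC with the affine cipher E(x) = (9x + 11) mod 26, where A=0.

WMGBGQD

H(7): 9·7+11=74≡22 → W
D(3): 9·3+11=38≡12 → M
L(11): 9·11+11=110≡6 → G
W(22): 9·22+11=209≡1 → B
L(11): 9·11+11=110≡6 → G
P(15): 9·15+11=146≡16 → Q
C(2): 9·2+11=29≡3 → D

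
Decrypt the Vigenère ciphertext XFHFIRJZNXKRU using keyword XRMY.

AOVHLAXBQGYTX

Repeat the key across the ciphertext: XRMYXRMYXRMYX
X(23)−X(23): 0 → A
F(5)−R(17): -12≡14 → O
H(7)−M(12): -5≡21 → V
F(5)−Y(24): -19≡7 → H
I(8)−X(23): -15≡11 → L
R(17)−R(17): 0 → A
J(9)−M(12): -3≡23 → X
Z(25)−Y(24): 1 → B
N(13)−X(23): -10≡16 → Q
X(23)−R(17): 6 → G
K(10)−M(12): -2≡24 → Y
R(17)−Y(24): -7≡19 → T
U(20)−X(23): -3≡23 → X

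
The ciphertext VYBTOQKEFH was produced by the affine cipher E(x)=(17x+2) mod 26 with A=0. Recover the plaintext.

The inverse of 17 mod 26 is 23, since 17·23=391≡1. Apply D(y)=23·(y−2) mod 26:
V(21): 23·(21−2)=437≡21 → V
Y(24): 23·(24−2)=506≡12 → M
B(1): 23·(1−2)=-23≡3 → D
T(19): 23·(19−2)=391≡1 → B
O(14): 23·(14−2)=276≡16 → Q
Q(16): 23·(16−2)=322≡10 → K
K(10): 23·(10−2)=184≡2 → C
E(4): 23·(4−2)=46≡20 → U
F(5): 23·(5−2)=69≡17 → R
H(7): 23·(7−2)=115≡11 → L

VMDBQKCURL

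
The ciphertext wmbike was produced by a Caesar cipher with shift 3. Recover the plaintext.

tjyfhb

w(22): 22−3=19 → t
m(12): 12−3=9 → j
b(1): 1−3=-2≡24 → y
i(8): 8−3=5 → f
k(10): 10−3=7 → h
e(4): 4−3=1 → b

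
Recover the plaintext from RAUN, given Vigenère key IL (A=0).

Repeat the key across the ciphertext: ILIL
R(17)−I(8): 9 → J
A(0)−L(11): -11≡15 → P
U(20)−I(8): 12 → M
N(13)−L(11): 2 → C

JPMC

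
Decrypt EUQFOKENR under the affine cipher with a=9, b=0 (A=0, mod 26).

The inverse of 9 mod 26 is 3, since 9·3=27≡1. Apply D(y)=3·(y−0) mod 26:
E(4): 3·(4−0)=12 → M
U(20): 3·(20−0)=60≡8 → I
Q(16): 3·(16−0)=48≡22 → W
F(5): 3·(5−0)=15 → P
O(14): 3·(14−0)=42≡16 → Q
K(10): 3·(10−0)=30≡4 → E
E(4): 3·(4−0)=12 → M
N(13): 3·(13−0)=39≡13 → N
R(17): 3·(17−0)=51≡25 → Z

MIWPQEMNZ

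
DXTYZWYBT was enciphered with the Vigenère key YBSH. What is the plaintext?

FWBRBVGUV

Repeat the key across the ciphertext: YBSHYBSHY
D(3)−Y(24): -21≡5 → F
X(23)−B(1): 22 → W
T(19)−S(18): 1 → B
Y(24)−H(7): 17 → R
Z(25)−Y(24): 1 → B
W(22)−B(1): 21 → V
Y(24)−S(18): 6 → G
B(1)−H(7): -6≡20 → U
T(19)−Y(24): -5≡21 → V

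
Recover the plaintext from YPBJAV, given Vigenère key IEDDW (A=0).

QLYGEN

Repeat the key across the ciphertext: IEDDWI
Y(24)−I(8): 16 → Q
P(15)−E(4): 11 → L
B(1)−D(3): -2≡24 → Y
J(9)−D(3): 6 → G
A(0)−W(22): -22≡4 → E
V(21)−I(8): 13 → N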